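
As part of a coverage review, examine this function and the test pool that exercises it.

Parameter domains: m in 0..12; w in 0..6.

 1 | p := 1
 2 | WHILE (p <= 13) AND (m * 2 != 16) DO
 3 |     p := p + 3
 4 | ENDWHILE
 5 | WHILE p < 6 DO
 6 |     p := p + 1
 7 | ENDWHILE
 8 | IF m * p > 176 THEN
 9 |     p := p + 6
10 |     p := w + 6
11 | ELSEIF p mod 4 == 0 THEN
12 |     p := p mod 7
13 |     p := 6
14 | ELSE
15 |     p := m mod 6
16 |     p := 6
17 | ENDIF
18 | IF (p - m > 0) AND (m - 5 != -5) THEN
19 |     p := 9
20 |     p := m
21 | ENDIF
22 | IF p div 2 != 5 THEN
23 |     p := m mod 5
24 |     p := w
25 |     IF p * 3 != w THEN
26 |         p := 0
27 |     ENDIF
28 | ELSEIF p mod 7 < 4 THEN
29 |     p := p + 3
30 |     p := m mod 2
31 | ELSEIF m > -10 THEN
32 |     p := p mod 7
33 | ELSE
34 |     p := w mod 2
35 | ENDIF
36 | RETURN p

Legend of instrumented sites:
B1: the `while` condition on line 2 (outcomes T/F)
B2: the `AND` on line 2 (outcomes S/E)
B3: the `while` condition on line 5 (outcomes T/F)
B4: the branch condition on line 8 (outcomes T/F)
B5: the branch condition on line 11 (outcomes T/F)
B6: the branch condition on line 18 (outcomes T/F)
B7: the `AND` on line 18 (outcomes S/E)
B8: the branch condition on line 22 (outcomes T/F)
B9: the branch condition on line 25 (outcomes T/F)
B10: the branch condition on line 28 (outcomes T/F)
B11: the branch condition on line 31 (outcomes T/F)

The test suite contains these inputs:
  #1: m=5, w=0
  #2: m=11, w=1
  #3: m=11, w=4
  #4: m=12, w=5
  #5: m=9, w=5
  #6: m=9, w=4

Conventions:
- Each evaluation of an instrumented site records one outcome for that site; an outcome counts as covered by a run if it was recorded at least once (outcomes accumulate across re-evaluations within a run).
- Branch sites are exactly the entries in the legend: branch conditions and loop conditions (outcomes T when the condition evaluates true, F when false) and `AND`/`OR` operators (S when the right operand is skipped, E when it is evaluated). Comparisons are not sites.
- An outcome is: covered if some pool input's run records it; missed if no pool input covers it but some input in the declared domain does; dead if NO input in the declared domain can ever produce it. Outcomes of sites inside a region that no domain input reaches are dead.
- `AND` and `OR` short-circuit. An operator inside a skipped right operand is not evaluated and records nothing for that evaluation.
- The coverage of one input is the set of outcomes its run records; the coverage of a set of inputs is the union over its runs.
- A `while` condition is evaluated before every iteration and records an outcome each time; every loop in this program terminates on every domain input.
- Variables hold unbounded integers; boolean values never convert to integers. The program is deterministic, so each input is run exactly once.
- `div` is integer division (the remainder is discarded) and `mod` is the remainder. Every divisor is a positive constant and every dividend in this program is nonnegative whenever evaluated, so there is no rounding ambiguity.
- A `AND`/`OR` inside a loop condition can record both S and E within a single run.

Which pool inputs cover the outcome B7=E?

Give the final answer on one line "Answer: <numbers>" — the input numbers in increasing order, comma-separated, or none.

input #1 (m=5, w=0): covers B7=E
input #2 (m=11, w=1): misses B7=E
input #3 (m=11, w=4): misses B7=E
input #4 (m=12, w=5): misses B7=E
input #5 (m=9, w=5): misses B7=E
input #6 (m=9, w=4): misses B7=E

Answer: 1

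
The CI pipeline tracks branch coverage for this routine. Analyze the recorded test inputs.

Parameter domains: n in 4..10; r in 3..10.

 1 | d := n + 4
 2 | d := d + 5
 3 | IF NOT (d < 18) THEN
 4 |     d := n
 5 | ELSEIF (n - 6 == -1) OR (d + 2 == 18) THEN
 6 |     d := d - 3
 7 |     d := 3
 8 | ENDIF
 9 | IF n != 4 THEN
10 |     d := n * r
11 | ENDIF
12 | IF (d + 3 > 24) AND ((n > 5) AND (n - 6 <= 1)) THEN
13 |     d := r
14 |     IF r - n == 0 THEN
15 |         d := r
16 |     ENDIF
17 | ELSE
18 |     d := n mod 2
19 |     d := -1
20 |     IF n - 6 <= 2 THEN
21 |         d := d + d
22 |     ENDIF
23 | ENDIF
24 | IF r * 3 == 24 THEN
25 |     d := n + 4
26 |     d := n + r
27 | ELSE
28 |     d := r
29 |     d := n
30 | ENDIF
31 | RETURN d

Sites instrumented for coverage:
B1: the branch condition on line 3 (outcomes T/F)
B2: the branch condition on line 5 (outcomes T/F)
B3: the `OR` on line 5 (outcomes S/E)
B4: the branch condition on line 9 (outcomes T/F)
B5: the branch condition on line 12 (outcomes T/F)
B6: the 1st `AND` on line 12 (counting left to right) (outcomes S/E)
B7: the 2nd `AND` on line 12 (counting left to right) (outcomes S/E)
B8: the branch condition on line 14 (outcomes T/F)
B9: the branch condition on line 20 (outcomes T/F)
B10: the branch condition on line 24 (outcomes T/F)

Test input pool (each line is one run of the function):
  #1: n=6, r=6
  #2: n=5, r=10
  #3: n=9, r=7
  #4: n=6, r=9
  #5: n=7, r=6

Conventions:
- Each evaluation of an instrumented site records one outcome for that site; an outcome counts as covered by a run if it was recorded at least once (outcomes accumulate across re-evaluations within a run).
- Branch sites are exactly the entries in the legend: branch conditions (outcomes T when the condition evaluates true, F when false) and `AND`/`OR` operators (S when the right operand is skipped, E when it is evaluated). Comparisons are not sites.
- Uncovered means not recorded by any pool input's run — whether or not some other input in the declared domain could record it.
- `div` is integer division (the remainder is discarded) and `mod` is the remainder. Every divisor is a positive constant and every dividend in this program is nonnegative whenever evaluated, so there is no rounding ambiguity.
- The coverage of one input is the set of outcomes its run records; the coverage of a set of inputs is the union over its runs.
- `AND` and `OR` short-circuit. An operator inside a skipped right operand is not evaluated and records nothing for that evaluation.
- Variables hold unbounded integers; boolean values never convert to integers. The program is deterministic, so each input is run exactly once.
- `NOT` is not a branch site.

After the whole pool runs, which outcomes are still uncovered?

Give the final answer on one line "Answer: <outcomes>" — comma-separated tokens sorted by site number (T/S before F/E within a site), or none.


test 1 (n=6, r=6) fires B1->F, B3->E, B2->F, B4->T, B6->E, B7->E, B5->T, B8->T, B10->F; hits B1=F, B2=F, B3=E, B4=T, B5=T, B6=E, B7=E, B8=T, B10=F
test 2 (n=5, r=10) fires B1->F, B3->S, B2->T, B4->T, B6->E, B7->S, B5->F, B9->T, B10->F; hits B1=F, B2=T, B3=S, B4=T, B5=F, B6=E, B7=S, B9=T, B10=F
test 3 (n=9, r=7) fires B1->T, B4->T, B6->E, B7->E, B5->F, B9->F, B10->F; hits B1=T, B4=T, B5=F, B6=E, B7=E, B9=F, B10=F
test 4 (n=6, r=9) fires B1->F, B3->E, B2->F, B4->T, B6->E, B7->E, B5->T, B8->F, B10->F; hits B1=F, B2=F, B3=E, B4=T, B5=T, B6=E, B7=E, B8=F, B10=F
test 5 (n=7, r=6) fires B1->F, B3->E, B2->T, B4->T, B6->E, B7->E, B5->T, B8->F, B10->F; hits B1=F, B2=T, B3=E, B4=T, B5=T, B6=E, B7=E, B8=F, B10=F
union over the pool: B1=T, B1=F, B2=T, B2=F, B3=S, B3=E, B4=T, B5=T, B5=F, B6=E, B7=S, B7=E, B8=T, B8=F, B9=T, B9=F, B10=F
uncovered (3 of 20): B4=F, B6=S, B10=T
Answer: B4=F, B6=S, B10=T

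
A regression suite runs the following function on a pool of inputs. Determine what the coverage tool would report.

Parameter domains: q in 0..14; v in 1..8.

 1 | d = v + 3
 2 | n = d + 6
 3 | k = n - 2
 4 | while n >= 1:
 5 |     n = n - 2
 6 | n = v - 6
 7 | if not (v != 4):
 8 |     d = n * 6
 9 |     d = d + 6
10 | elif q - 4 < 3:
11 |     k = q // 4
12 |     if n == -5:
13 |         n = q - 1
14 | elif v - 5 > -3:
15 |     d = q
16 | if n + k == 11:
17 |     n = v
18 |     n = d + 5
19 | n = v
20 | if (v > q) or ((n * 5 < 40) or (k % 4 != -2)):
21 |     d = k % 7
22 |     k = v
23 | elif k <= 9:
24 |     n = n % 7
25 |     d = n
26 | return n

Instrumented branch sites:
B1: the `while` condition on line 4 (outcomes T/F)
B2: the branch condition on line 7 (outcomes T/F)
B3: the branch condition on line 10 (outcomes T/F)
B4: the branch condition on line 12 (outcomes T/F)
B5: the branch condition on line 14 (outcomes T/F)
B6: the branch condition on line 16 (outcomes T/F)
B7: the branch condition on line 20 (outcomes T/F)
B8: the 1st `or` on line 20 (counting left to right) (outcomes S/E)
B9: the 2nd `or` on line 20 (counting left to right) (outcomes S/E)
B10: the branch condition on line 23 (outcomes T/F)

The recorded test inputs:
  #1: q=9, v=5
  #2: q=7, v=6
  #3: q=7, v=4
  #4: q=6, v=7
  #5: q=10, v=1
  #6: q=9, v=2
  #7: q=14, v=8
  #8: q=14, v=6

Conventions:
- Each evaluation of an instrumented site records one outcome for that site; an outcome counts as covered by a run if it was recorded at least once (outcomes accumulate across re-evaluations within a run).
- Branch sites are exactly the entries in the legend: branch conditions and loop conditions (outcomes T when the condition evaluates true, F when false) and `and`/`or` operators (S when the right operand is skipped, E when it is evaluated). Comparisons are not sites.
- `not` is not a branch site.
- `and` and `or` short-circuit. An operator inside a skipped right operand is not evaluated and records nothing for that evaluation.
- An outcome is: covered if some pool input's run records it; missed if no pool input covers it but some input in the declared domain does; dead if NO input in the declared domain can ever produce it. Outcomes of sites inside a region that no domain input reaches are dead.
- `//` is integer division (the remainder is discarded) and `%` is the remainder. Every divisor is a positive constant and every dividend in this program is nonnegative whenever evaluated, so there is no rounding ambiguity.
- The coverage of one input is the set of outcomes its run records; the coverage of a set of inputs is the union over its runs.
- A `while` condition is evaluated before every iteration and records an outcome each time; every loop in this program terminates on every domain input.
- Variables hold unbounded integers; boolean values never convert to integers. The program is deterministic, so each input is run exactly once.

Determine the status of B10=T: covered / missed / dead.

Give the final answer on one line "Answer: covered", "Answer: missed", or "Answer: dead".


no pool input records B10=T
checking all 120 inputs in the declared domain: B10=T is never recorded -> dead
Answer: dead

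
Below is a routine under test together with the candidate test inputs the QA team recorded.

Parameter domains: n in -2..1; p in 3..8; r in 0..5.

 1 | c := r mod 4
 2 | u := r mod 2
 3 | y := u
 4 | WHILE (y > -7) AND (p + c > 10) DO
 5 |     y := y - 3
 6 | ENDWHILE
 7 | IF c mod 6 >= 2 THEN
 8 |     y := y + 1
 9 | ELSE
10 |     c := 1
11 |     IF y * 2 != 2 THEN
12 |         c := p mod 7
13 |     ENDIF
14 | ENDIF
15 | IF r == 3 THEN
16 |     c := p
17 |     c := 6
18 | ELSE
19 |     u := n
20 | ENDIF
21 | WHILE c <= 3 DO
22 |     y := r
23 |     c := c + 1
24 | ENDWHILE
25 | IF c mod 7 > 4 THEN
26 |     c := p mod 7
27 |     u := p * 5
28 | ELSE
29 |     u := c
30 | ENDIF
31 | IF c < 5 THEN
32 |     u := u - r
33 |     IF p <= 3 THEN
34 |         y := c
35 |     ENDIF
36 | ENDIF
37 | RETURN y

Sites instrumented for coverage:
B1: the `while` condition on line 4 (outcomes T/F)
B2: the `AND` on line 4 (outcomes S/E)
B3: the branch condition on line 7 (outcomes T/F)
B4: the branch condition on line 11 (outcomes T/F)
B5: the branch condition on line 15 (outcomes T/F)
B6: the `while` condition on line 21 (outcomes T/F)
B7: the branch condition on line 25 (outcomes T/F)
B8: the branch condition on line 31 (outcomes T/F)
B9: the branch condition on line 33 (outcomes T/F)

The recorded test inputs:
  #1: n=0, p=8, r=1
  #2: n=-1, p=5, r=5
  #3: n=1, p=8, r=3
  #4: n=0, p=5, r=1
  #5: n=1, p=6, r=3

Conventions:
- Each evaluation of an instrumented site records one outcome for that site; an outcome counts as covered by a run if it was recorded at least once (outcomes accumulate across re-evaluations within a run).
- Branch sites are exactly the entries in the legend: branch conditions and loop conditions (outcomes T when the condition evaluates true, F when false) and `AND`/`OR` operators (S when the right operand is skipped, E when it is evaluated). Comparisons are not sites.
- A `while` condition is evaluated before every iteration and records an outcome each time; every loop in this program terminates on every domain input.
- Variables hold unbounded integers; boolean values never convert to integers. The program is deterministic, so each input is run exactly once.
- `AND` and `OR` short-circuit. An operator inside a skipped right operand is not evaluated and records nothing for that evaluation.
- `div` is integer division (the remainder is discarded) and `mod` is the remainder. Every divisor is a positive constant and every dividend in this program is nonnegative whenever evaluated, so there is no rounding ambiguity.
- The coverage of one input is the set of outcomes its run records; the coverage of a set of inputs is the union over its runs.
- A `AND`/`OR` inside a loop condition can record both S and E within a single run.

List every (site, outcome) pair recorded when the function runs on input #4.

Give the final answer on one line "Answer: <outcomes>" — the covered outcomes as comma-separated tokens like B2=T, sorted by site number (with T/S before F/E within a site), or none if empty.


Simulating input #4 (n=0, p=5, r=1) step by step:
  B2->E, B1->F, B3->F, B4->F, B5->F, B6->T, B6->T, B6->T, B6->F, B7->F
  B8->T, B9->F
distinct outcomes covered: B1=F, B2=E, B3=F, B4=F, B5=F, B6=T, B6=F, B7=F, B8=T, B9=F
Answer: B1=F, B2=E, B3=F, B4=F, B5=F, B6=T, B6=F, B7=F, B8=T, B9=F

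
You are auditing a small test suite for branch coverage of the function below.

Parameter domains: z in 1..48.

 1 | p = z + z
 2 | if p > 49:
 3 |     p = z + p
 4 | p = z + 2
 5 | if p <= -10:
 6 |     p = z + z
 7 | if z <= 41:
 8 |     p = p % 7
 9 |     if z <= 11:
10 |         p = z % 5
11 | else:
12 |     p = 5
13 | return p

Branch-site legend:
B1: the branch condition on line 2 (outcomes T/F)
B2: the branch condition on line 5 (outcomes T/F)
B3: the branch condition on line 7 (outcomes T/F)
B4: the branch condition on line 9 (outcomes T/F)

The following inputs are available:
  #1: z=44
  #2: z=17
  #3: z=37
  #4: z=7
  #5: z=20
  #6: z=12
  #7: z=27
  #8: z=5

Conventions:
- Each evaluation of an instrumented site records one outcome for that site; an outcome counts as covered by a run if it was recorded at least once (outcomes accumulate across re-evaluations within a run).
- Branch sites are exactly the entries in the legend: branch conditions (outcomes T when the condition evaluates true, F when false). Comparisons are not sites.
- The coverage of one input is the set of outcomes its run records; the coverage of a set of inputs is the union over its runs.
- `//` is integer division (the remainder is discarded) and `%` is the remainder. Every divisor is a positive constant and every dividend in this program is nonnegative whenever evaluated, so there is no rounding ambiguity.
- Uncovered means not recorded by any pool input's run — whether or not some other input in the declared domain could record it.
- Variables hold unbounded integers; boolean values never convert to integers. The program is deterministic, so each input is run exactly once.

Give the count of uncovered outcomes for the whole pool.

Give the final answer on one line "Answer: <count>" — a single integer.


input #1 (z=44): events B1->T, B2->F, B3->F; covers B1=T, B2=F, B3=F
input #2 (z=17): events B1->F, B2->F, B3->T, B4->F; covers B1=F, B2=F, B3=T, B4=F
input #3 (z=37): events B1->T, B2->F, B3->T, B4->F; covers B1=T, B2=F, B3=T, B4=F
input #4 (z=7): events B1->F, B2->F, B3->T, B4->T; covers B1=F, B2=F, B3=T, B4=T
input #5 (z=20): events B1->F, B2->F, B3->T, B4->F; covers B1=F, B2=F, B3=T, B4=F
input #6 (z=12): events B1->F, B2->F, B3->T, B4->F; covers B1=F, B2=F, B3=T, B4=F
input #7 (z=27): events B1->T, B2->F, B3->T, B4->F; covers B1=T, B2=F, B3=T, B4=F
input #8 (z=5): events B1->F, B2->F, B3->T, B4->T; covers B1=F, B2=F, B3=T, B4=T
union over the pool: B1=T, B1=F, B2=F, B3=T, B3=F, B4=T, B4=F
uncovered (1 of 8): B2=T
Answer: 1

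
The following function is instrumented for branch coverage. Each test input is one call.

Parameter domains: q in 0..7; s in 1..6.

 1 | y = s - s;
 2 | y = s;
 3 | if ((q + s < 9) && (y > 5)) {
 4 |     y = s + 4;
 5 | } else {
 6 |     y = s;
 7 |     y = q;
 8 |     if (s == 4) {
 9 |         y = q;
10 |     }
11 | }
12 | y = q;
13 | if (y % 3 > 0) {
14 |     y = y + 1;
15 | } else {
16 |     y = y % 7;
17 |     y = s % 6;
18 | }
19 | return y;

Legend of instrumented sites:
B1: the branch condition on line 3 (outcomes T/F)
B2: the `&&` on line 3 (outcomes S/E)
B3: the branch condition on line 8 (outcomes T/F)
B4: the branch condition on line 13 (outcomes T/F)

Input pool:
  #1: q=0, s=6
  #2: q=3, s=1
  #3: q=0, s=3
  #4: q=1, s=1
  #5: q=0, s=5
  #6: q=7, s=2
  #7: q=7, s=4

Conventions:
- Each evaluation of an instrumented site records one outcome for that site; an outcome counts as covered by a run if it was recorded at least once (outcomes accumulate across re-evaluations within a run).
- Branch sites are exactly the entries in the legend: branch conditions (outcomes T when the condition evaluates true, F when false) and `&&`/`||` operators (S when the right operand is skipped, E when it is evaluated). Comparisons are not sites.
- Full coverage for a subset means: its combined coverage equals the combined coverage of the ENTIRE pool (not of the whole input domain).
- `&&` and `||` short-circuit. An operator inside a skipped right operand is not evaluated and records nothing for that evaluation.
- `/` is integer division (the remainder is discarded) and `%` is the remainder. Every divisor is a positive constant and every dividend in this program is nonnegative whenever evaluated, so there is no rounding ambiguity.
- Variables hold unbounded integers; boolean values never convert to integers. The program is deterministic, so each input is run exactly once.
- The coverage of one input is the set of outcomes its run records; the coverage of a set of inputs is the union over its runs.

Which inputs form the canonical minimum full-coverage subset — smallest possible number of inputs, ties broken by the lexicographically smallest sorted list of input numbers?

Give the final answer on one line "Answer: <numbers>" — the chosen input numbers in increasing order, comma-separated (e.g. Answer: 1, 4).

run #1 (q=0, s=6) runs B2->E, B1->T, B4->F; records B1=T, B2=E, B4=F
run #2 (q=3, s=1) runs B2->E, B1->F, B3->F, B4->F; records B1=F, B2=E, B3=F, B4=F
run #3 (q=0, s=3) runs B2->E, B1->F, B3->F, B4->F; records B1=F, B2=E, B3=F, B4=F
run #4 (q=1, s=1) runs B2->E, B1->F, B3->F, B4->T; records B1=F, B2=E, B3=F, B4=T
run #5 (q=0, s=5) runs B2->E, B1->F, B3->F, B4->F; records B1=F, B2=E, B3=F, B4=F
run #6 (q=7, s=2) runs B2->S, B1->F, B3->F, B4->T; records B1=F, B2=S, B3=F, B4=T
run #7 (q=7, s=4) runs B2->S, B1->F, B3->T, B4->T; records B1=F, B2=S, B3=T, B4=T
union over all inputs: B1=T, B1=F, B2=S, B2=E, B3=T, B3=F, B4=T, B4=F (8 outcomes)
size 1 is not enough: best union over all size-1 subsets is 4/8
size 2 is not enough: best union over all size-2 subsets is 7/8
inputs {1, 2, 7} (size 3) cover everything; no size-3 subset with a lexicographically smaller index list covers all 8

Answer: 1, 2, 7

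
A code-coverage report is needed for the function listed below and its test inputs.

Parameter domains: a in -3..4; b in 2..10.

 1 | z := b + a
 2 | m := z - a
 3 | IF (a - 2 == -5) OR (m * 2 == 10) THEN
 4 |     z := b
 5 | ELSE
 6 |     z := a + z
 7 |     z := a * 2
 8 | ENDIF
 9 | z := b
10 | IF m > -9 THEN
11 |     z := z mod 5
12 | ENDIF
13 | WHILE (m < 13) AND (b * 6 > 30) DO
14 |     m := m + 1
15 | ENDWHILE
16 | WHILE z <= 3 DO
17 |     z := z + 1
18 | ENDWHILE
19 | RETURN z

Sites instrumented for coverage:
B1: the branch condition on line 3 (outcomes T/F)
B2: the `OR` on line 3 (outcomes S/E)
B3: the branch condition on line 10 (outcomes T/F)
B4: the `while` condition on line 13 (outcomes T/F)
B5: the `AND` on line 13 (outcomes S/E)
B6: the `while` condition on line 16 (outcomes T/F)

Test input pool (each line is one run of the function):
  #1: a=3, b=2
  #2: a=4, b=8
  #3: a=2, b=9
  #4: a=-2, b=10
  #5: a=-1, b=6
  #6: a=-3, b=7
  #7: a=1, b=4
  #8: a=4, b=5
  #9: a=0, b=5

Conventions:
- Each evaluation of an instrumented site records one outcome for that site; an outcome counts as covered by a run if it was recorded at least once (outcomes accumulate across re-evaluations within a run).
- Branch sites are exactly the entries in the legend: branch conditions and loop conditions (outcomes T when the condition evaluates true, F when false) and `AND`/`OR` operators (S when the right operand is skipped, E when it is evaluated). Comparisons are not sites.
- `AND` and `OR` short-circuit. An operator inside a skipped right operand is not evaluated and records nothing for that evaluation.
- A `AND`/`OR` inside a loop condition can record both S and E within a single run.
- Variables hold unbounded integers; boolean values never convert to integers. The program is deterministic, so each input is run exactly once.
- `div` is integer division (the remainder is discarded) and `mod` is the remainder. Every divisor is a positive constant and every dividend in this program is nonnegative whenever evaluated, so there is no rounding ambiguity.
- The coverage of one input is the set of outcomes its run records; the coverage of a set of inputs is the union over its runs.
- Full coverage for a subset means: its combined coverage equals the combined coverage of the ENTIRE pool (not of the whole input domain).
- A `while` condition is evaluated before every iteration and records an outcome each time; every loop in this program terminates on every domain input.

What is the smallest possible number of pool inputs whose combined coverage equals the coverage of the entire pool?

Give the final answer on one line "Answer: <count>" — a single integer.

run #1 (a=3, b=2) runs B2->E, B1->F, B3->T, B5->E, B4->F, B6->T, B6->T, B6->F; records B1=F, B2=E, B3=T, B4=F, B5=E, B6=T, B6=F
run #2 (a=4, b=8) runs B2->E, B1->F, B3->T, B5->E, B4->T, B5->E, B4->T, B5->E, B4->T, B5->E, B4->T, B5->E, B4->T, B5->S, ...; records B1=F, B2=E, B3=T, B4=T, B4=F, B5=S, B5=E, B6=T, B6=F
run #3 (a=2, b=9) runs B2->E, B1->F, B3->T, B5->E, B4->T, B5->E, B4->T, B5->E, B4->T, B5->E, B4->T, B5->S, B4->F, B6->F; records B1=F, B2=E, B3=T, B4=T, B4=F, B5=S, B5=E, B6=F
run #4 (a=-2, b=10) runs B2->E, B1->F, B3->T, B5->E, B4->T, B5->E, B4->T, B5->E, B4->T, B5->S, B4->F, B6->T, B6->T, B6->T, ...; records B1=F, B2=E, B3=T, B4=T, B4=F, B5=S, B5=E, B6=T, B6=F
run #5 (a=-1, b=6) runs B2->E, B1->F, B3->T, B5->E, B4->T, B5->E, B4->T, B5->E, B4->T, B5->E, B4->T, B5->E, B4->T, B5->E, ...; records B1=F, B2=E, B3=T, B4=T, B4=F, B5=S, B5=E, B6=T, B6=F
run #6 (a=-3, b=7) runs B2->S, B1->T, B3->T, B5->E, B4->T, B5->E, B4->T, B5->E, B4->T, B5->E, B4->T, B5->E, B4->T, B5->E, ...; records B1=T, B2=S, B3=T, B4=T, B4=F, B5=S, B5=E, B6=T, B6=F
run #7 (a=1, b=4) runs B2->E, B1->F, B3->T, B5->E, B4->F, B6->F; records B1=F, B2=E, B3=T, B4=F, B5=E, B6=F
run #8 (a=4, b=5) runs B2->E, B1->T, B3->T, B5->E, B4->F, B6->T, B6->T, B6->T, B6->T, B6->F; records B1=T, B2=E, B3=T, B4=F, B5=E, B6=T, B6=F
run #9 (a=0, b=5) runs B2->E, B1->T, B3->T, B5->E, B4->F, B6->T, B6->T, B6->T, B6->T, B6->F; records B1=T, B2=E, B3=T, B4=F, B5=E, B6=T, B6=F
union over all inputs: B1=T, B1=F, B2=S, B2=E, B3=T, B4=T, B4=F, B5=S, B5=E, B6=T, B6=F (11 outcomes)
size 1 is not enough: best union over all size-1 subsets is 9/11
at size 2, {1, 6} reaches all 11 outcomes; every lexicographically earlier size-2 subset fails

Answer: 2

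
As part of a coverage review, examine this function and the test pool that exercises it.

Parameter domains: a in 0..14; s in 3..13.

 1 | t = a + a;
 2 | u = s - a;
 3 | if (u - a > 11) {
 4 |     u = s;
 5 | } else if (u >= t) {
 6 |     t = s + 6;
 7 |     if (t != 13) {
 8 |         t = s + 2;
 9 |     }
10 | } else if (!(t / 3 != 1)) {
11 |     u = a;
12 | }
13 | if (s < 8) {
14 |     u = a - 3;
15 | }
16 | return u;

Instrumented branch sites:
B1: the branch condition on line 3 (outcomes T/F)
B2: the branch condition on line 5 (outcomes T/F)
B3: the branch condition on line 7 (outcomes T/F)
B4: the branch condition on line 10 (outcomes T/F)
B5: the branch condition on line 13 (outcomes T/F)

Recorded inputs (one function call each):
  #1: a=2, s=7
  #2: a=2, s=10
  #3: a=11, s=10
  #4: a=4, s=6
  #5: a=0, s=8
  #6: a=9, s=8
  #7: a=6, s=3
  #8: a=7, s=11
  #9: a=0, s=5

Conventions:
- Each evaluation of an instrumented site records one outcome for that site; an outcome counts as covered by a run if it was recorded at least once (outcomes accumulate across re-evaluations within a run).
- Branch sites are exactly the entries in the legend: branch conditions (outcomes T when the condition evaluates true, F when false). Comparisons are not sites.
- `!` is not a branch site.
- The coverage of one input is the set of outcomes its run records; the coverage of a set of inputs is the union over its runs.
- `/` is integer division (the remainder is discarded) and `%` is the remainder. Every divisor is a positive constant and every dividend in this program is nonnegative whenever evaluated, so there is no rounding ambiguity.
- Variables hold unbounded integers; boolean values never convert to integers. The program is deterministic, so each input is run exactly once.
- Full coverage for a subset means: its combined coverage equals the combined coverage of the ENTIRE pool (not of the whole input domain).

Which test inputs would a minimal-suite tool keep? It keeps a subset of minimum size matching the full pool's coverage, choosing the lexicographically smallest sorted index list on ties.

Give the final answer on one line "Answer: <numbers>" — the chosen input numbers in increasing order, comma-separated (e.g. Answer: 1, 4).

#1 (a=2, s=7) -> B1->F, B2->T, B3->F, B5->T; covered: B1=F, B2=T, B3=F, B5=T
#2 (a=2, s=10) -> B1->F, B2->T, B3->T, B5->F; covered: B1=F, B2=T, B3=T, B5=F
#3 (a=11, s=10) -> B1->F, B2->F, B4->F, B5->F; covered: B1=F, B2=F, B4=F, B5=F
#4 (a=4, s=6) -> B1->F, B2->F, B4->F, B5->T; covered: B1=F, B2=F, B4=F, B5=T
#5 (a=0, s=8) -> B1->F, B2->T, B3->T, B5->F; covered: B1=F, B2=T, B3=T, B5=F
#6 (a=9, s=8) -> B1->F, B2->F, B4->F, B5->F; covered: B1=F, B2=F, B4=F, B5=F
#7 (a=6, s=3) -> B1->F, B2->F, B4->F, B5->T; covered: B1=F, B2=F, B4=F, B5=T
#8 (a=7, s=11) -> B1->F, B2->F, B4->F, B5->F; covered: B1=F, B2=F, B4=F, B5=F
#9 (a=0, s=5) -> B1->F, B2->T, B3->T, B5->T; covered: B1=F, B2=T, B3=T, B5=T
union over all inputs: B1=F, B2=T, B2=F, B3=T, B3=F, B4=F, B5=T, B5=F (8 outcomes)
size 1 is not enough: best union over all size-1 subsets is 4/8
size 2 is not enough: best union over all size-2 subsets is 7/8
inputs {1, 2, 3} (size 3) cover everything; no size-3 subset with a lexicographically smaller index list covers all 8

Answer: 1, 2, 3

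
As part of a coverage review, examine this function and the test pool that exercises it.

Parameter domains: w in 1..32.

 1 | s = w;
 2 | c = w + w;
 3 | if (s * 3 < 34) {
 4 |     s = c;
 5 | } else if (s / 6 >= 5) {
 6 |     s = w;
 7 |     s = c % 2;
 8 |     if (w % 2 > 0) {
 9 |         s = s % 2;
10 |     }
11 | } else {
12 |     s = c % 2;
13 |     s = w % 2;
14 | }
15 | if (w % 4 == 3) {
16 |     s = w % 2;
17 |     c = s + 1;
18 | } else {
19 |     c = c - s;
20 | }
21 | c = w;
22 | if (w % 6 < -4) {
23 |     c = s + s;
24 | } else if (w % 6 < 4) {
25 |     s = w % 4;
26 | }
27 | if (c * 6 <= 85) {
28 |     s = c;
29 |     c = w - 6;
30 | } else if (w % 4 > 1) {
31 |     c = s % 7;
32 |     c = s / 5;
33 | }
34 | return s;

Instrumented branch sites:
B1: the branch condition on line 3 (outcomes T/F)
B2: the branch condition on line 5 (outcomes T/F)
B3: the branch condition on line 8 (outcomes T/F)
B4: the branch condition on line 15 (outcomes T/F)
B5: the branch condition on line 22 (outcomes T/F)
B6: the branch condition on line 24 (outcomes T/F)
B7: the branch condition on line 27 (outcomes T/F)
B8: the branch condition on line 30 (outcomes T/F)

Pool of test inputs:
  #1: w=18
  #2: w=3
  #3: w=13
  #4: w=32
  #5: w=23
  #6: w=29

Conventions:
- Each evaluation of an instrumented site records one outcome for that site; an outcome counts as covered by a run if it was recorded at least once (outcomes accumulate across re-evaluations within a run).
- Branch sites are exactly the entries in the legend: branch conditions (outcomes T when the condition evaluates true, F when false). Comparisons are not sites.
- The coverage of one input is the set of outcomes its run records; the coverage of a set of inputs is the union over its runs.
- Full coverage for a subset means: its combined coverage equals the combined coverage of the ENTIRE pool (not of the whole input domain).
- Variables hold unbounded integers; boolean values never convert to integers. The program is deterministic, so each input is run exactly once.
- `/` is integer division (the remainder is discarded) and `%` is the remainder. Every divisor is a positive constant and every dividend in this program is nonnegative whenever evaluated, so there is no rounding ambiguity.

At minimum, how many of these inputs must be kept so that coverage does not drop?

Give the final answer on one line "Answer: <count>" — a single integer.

run #1 (w=18) runs B1->F, B2->F, B4->F, B5->F, B6->T, B7->F, B8->T; records B1=F, B2=F, B4=F, B5=F, B6=T, B7=F, B8=T
run #2 (w=3) runs B1->T, B4->T, B5->F, B6->T, B7->T; records B1=T, B4=T, B5=F, B6=T, B7=T
run #3 (w=13) runs B1->F, B2->F, B4->F, B5->F, B6->T, B7->T; records B1=F, B2=F, B4=F, B5=F, B6=T, B7=T
run #4 (w=32) runs B1->F, B2->T, B3->F, B4->F, B5->F, B6->T, B7->F, B8->F; records B1=F, B2=T, B3=F, B4=F, B5=F, B6=T, B7=F, B8=F
run #5 (w=23) runs B1->F, B2->F, B4->T, B5->F, B6->F, B7->F, B8->T; records B1=F, B2=F, B4=T, B5=F, B6=F, B7=F, B8=T
run #6 (w=29) runs B1->F, B2->F, B4->F, B5->F, B6->F, B7->F, B8->F; records B1=F, B2=F, B4=F, B5=F, B6=F, B7=F, B8=F
the full pool covers 14 outcomes: B1=T, B1=F, B2=T, B2=F, B3=F, B4=T, B4=F, B5=F, B6=T, B6=F, B7=T, B7=F, B8=T, B8=F
no size-1 subset reaches all 14 outcomes (best union: 8/14)
no size-2 subset reaches all 14 outcomes (best union: 12/14)
at size 3, {2, 4, 5} reaches all 14 outcomes; every lexicographically earlier size-3 subset fails

Answer: 3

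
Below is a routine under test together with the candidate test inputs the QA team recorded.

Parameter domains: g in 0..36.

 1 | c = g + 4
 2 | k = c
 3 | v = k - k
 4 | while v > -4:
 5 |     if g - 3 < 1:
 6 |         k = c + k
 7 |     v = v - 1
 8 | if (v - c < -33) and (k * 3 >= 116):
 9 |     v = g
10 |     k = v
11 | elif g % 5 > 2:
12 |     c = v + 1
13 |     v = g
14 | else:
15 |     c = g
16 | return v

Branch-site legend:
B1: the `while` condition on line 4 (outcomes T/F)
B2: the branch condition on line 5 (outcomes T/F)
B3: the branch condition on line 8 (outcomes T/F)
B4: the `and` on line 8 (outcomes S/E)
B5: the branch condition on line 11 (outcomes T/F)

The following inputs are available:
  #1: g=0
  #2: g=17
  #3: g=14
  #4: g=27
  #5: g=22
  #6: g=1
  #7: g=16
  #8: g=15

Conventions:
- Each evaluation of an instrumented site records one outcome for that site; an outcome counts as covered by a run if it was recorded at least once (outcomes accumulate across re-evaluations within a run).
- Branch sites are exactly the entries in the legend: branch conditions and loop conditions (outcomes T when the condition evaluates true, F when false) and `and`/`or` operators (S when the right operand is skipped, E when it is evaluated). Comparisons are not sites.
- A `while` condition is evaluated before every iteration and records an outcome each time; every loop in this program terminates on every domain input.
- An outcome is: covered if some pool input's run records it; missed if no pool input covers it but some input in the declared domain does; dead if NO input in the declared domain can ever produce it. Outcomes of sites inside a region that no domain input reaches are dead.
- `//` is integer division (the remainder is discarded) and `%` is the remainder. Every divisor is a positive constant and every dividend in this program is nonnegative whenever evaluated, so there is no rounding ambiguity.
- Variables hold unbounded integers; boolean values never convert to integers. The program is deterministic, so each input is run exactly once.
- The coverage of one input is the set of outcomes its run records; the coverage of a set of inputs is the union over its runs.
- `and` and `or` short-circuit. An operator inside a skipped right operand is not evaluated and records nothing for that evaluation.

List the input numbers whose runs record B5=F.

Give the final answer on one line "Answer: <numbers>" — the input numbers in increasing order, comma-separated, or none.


input #1 (g=0): records B5=F
input #2 (g=17): records B5=F
input #3 (g=14): does not record B5=F
input #4 (g=27): records B5=F
input #5 (g=22): records B5=F
input #6 (g=1): records B5=F
input #7 (g=16): records B5=F
input #8 (g=15): records B5=F
Answer: 1, 2, 4, 5, 6, 7, 8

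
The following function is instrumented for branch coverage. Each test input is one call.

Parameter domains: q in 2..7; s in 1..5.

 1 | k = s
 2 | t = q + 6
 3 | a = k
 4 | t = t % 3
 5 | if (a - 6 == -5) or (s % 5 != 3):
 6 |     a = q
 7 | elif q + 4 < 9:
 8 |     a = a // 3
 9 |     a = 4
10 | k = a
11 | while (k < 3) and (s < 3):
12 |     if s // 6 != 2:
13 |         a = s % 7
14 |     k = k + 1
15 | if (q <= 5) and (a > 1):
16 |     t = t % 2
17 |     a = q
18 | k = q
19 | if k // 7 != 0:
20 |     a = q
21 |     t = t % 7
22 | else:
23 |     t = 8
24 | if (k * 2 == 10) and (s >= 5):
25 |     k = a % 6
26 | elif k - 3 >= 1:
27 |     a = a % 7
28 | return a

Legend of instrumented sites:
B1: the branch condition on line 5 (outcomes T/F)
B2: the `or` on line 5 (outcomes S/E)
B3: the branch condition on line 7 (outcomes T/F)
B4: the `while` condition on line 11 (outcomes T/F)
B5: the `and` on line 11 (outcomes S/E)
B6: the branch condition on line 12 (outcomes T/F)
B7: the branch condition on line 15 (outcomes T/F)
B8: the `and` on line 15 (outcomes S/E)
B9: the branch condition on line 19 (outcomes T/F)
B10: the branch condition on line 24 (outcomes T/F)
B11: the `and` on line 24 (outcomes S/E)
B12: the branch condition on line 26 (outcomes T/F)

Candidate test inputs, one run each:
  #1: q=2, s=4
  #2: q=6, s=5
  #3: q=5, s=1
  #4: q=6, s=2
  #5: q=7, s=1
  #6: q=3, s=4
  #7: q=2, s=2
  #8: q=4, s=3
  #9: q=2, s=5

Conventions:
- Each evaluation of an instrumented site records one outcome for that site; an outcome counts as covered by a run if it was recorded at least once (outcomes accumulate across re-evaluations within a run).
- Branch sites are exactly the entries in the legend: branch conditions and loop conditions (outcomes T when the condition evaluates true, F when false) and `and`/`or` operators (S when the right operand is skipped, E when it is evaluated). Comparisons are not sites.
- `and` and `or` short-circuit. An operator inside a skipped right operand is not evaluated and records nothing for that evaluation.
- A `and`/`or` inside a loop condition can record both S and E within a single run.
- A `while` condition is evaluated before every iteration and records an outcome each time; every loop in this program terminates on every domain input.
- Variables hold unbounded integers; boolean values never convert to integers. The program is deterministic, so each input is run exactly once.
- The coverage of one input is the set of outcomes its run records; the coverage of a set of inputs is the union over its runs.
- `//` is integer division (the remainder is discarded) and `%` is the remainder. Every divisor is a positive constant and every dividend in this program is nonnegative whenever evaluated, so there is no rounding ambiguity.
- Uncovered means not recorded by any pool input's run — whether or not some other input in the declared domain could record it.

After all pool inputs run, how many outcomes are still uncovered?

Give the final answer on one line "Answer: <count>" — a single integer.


test 1 (q=2, s=4) fires B2->E, B1->T, B5->E, B4->F, B8->E, B7->T, B9->F, B11->S, B10->F, B12->F; hits B1=T, B2=E, B4=F, B5=E, B7=T, B8=E, B9=F, B10=F, B11=S, B12=F
test 2 (q=6, s=5) fires B2->E, B1->T, B5->S, B4->F, B8->S, B7->F, B9->F, B11->S, B10->F, B12->T; hits B1=T, B2=E, B4=F, B5=S, B7=F, B8=S, B9=F, B10=F, B11=S, B12=T
test 3 (q=5, s=1) fires B2->S, B1->T, B5->S, B4->F, B8->E, B7->T, B9->F, B11->E, B10->F, B12->T; hits B1=T, B2=S, B4=F, B5=S, B7=T, B8=E, B9=F, B10=F, B11=E, B12=T
test 4 (q=6, s=2) fires B2->E, B1->T, B5->S, B4->F, B8->S, B7->F, B9->F, B11->S, B10->F, B12->T; hits B1=T, B2=E, B4=F, B5=S, B7=F, B8=S, B9=F, B10=F, B11=S, B12=T
test 5 (q=7, s=1) fires B2->S, B1->T, B5->S, B4->F, B8->S, B7->F, B9->T, B11->S, B10->F, B12->T; hits B1=T, B2=S, B4=F, B5=S, B7=F, B8=S, B9=T, B10=F, B11=S, B12=T
test 6 (q=3, s=4) fires B2->E, B1->T, B5->S, B4->F, B8->E, B7->T, B9->F, B11->S, B10->F, B12->F; hits B1=T, B2=E, B4=F, B5=S, B7=T, B8=E, B9=F, B10=F, B11=S, B12=F
test 7 (q=2, s=2) fires B2->E, B1->T, B5->E, B4->T, B6->T, B5->S, B4->F, B8->E, B7->T, B9->F, B11->S, B10->F, B12->F; hits B1=T, B2=E, B4=T, B4=F, B5=S, B5=E, B6=T, B7=T, B8=E, B9=F, B10=F, B11=S, B12=F
test 8 (q=4, s=3) fires B2->E, B1->F, B3->T, B5->S, B4->F, B8->E, B7->T, B9->F, B11->S, B10->F, B12->T; hits B1=F, B2=E, B3=T, B4=F, B5=S, B7=T, B8=E, B9=F, B10=F, B11=S, B12=T
test 9 (q=2, s=5) fires B2->E, B1->T, B5->E, B4->F, B8->E, B7->T, B9->F, B11->S, B10->F, B12->F; hits B1=T, B2=E, B4=F, B5=E, B7=T, B8=E, B9=F, B10=F, B11=S, B12=F
union over the pool: B1=T, B1=F, B2=S, B2=E, B3=T, B4=T, B4=F, B5=S, B5=E, B6=T, B7=T, B7=F, B8=S, B8=E, B9=T, B9=F, B10=F, B11=S, B11=E, B12=T, B12=F
uncovered (3 of 24): B3=F, B6=F, B10=T
Answer: 3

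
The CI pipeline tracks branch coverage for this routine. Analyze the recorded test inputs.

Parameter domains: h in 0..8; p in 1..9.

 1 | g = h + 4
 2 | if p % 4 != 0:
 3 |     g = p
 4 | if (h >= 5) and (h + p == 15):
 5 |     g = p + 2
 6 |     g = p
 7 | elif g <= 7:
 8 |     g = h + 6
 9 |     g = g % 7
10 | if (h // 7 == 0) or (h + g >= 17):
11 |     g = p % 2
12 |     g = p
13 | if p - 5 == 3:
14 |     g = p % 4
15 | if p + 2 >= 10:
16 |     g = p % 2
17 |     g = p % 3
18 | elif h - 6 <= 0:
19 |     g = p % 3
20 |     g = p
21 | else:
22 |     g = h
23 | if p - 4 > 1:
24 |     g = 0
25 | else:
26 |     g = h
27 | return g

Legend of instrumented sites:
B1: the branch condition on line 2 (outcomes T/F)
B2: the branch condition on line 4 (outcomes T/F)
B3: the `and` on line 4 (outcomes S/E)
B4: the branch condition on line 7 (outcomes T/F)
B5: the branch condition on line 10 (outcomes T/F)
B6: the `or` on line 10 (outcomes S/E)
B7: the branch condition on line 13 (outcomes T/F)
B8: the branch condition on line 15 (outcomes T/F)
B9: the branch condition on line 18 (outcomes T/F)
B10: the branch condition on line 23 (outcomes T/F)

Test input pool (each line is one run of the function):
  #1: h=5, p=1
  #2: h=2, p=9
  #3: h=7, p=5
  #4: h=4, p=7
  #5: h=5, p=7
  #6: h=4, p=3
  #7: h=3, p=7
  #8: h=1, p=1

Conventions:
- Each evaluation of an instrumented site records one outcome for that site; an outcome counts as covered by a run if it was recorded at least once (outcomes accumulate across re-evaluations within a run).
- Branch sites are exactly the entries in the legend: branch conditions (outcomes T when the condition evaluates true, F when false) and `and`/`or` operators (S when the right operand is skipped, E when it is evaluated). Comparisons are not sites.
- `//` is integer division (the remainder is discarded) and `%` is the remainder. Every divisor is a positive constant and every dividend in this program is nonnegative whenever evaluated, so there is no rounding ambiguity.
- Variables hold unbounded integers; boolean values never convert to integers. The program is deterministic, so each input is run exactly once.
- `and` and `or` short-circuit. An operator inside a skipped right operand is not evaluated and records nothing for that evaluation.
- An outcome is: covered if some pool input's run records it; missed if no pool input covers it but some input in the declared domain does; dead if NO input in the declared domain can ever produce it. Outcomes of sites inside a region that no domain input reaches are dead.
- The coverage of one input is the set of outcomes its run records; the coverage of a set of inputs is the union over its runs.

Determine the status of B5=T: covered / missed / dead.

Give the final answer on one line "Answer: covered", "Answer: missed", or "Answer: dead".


B5=T is recorded by pool input(s) 1, 2, 4, 5, 6, 7, 8 -> covered
Answer: covered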